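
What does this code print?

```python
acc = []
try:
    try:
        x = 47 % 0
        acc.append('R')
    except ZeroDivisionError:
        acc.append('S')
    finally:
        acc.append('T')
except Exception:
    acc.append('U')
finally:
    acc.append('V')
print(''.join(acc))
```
STV

Both finally blocks run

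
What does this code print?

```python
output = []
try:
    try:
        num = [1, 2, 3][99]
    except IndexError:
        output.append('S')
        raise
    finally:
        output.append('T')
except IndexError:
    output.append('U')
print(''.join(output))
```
STU

finally runs before re-raised exception propagates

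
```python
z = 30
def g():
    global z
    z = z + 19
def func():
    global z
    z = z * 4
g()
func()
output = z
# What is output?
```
196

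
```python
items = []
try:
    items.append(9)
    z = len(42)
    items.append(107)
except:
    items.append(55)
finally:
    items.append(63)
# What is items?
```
[9, 55, 63]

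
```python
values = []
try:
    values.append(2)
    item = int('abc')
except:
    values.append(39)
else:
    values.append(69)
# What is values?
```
[2, 39]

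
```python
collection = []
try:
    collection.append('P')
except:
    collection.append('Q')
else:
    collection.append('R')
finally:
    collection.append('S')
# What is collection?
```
['P', 'R', 'S']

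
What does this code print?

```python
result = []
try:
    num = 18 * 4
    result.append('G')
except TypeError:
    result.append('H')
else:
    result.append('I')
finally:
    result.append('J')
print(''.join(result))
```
GIJ

else runs before finally when no exception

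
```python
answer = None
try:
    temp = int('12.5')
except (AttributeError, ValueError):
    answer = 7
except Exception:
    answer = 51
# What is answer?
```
7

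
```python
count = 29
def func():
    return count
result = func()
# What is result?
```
29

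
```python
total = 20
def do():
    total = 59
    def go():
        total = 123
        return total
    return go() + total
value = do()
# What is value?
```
182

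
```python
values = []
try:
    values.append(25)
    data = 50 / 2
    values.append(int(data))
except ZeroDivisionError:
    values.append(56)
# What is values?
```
[25, 25]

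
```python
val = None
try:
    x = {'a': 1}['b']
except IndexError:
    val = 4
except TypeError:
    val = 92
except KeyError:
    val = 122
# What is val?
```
122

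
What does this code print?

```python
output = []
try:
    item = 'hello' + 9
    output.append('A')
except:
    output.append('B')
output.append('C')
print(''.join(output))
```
BC

Exception raised in try, caught by bare except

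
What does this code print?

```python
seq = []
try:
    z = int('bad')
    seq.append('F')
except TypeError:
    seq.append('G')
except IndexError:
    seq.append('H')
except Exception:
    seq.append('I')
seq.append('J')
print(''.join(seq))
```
IJ

ValueError not specifically caught, falls to Exception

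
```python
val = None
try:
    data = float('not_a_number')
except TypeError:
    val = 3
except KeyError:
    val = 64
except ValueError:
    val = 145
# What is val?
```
145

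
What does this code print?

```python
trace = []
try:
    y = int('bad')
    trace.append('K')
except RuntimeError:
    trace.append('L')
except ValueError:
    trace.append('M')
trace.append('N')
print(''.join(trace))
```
MN

ValueError is caught by its specific handler, not RuntimeError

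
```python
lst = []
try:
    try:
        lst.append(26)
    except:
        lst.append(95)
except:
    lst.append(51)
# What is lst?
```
[26]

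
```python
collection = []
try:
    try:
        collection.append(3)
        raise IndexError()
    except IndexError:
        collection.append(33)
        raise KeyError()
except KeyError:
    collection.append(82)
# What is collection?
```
[3, 33, 82]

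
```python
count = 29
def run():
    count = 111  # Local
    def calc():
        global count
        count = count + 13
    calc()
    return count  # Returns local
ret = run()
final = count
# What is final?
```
42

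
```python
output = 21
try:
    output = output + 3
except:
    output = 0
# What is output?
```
24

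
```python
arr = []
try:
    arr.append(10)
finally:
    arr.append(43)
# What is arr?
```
[10, 43]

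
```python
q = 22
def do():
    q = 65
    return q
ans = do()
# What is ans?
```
65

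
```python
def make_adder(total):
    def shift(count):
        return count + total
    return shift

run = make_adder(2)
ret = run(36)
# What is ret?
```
38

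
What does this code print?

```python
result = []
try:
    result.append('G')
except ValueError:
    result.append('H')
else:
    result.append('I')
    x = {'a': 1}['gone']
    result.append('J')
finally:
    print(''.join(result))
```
GI

Try succeeds, else appends 'I', KeyError in else is uncaught, finally prints before exception propagates ('J' never appended)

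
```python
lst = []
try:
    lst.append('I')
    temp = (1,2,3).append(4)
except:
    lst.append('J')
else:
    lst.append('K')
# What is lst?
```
['I', 'J']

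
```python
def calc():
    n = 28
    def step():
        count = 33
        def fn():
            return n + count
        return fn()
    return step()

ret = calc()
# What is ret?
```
61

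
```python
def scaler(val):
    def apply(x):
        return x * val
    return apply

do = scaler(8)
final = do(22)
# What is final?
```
176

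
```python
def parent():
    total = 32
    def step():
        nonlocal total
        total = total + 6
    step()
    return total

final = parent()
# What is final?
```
38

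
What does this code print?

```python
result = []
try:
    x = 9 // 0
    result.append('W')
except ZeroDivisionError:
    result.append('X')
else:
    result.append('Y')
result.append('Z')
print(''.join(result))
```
XZ

else block skipped when exception is caught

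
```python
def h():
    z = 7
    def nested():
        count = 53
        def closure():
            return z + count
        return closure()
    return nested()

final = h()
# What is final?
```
60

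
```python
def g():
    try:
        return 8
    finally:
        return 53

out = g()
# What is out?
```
53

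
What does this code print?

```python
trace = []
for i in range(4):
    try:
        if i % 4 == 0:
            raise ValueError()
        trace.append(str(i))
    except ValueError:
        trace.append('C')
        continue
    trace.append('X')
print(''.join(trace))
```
C1X2X3X

continue in except skips rest of loop body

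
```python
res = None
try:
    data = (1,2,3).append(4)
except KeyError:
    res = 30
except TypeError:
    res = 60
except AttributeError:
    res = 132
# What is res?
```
132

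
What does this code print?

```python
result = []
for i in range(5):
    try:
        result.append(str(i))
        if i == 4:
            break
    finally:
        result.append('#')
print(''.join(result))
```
0#1#2#3#4#

finally runs even when breaking out of loop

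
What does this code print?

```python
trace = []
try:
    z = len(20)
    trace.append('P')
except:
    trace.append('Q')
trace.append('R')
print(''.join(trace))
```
QR

Exception raised in try, caught by bare except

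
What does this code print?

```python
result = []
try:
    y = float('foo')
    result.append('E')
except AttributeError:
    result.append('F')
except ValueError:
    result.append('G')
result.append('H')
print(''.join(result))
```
GH

ValueError is caught by its specific handler, not AttributeError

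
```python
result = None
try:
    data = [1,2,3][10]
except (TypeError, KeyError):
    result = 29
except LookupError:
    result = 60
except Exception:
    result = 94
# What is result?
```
60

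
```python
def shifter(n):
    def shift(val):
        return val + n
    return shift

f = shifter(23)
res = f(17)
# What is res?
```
40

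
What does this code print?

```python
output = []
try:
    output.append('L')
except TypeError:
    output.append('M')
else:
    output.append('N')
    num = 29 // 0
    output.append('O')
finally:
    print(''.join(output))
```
LN

Try succeeds, else appends 'N', ZeroDivisionError in else is uncaught, finally prints before exception propagates ('O' never appended)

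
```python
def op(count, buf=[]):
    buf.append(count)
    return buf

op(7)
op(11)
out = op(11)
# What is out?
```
[7, 11, 11]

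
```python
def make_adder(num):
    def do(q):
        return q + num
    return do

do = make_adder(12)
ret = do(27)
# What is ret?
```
39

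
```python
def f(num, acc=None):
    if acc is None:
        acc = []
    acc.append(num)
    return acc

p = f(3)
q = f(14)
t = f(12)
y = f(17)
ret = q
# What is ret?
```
[14]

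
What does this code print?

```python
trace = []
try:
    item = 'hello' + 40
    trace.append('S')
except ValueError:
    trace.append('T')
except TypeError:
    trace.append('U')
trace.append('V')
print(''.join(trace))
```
UV

TypeError is caught by its specific handler, not ValueError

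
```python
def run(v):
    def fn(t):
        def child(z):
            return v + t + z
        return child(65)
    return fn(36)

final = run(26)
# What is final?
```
127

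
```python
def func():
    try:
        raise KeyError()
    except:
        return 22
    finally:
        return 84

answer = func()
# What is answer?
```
84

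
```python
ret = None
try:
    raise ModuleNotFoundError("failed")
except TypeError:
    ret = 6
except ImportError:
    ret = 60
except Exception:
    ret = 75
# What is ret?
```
60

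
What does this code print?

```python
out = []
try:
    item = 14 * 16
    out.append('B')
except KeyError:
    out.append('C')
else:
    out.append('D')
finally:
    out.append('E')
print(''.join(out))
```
BDE

else runs before finally when no exception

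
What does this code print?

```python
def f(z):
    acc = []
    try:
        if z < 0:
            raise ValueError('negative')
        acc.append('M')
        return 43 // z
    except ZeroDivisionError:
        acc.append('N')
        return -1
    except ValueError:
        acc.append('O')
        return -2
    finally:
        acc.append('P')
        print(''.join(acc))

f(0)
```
MNP

z=0 causes ZeroDivisionError, caught, finally prints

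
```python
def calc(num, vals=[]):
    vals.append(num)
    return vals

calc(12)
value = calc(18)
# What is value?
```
[12, 18]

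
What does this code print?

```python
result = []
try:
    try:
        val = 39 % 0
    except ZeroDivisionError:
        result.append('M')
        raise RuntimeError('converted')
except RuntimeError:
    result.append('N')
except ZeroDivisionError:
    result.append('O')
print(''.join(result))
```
MN

New RuntimeError raised, caught by outer RuntimeError handler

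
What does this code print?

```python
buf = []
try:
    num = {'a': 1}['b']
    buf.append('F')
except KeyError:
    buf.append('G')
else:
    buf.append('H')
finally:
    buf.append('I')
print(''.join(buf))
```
GI

Exception: except runs, else skipped, finally runs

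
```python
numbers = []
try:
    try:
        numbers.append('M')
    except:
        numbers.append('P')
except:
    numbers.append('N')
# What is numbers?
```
['M']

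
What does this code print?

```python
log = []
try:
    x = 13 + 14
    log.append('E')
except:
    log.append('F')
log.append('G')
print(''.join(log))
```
EG

No exception, try block completes normally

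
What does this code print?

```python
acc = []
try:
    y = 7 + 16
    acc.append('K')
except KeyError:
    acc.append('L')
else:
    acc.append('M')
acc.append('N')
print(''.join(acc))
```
KMN

else block runs when no exception occurs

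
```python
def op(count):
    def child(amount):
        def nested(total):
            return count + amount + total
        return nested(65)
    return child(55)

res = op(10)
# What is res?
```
130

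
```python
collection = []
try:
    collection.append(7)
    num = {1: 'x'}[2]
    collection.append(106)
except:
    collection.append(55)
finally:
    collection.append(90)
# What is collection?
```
[7, 55, 90]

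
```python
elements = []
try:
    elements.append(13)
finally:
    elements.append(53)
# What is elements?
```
[13, 53]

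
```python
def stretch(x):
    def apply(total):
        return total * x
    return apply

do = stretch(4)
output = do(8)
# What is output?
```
32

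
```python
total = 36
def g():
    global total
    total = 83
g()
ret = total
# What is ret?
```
83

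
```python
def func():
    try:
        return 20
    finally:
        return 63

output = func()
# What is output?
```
63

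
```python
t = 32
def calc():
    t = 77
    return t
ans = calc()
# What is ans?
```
77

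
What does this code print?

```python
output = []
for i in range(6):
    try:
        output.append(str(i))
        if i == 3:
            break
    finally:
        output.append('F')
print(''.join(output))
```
0F1F2F3F

finally runs even when breaking out of loop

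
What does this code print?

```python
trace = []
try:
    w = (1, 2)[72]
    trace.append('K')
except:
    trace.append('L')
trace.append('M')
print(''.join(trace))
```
LM

Exception raised in try, caught by bare except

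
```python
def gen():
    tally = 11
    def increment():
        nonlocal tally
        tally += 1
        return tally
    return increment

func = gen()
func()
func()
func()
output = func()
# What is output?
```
15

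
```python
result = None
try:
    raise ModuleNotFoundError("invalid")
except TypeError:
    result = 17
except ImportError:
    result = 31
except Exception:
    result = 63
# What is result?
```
31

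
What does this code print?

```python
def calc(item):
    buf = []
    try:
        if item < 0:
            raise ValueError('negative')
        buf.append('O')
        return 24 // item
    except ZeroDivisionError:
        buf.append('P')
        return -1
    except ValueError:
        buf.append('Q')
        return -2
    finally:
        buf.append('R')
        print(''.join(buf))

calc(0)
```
OPR

item=0 causes ZeroDivisionError, caught, finally prints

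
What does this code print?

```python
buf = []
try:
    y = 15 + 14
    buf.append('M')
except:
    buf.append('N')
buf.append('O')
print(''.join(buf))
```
MO

No exception, try block completes normally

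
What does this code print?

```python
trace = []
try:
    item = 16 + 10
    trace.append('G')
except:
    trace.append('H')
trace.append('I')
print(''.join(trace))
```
GI

No exception, try block completes normally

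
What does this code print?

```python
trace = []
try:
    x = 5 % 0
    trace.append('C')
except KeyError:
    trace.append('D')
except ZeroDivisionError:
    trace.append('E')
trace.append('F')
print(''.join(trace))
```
EF

ZeroDivisionError is caught by its specific handler, not KeyError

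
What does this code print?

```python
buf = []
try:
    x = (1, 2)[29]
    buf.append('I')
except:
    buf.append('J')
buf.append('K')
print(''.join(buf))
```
JK

Exception raised in try, caught by bare except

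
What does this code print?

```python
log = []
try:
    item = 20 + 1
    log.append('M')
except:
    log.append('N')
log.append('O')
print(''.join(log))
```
MO

No exception, try block completes normally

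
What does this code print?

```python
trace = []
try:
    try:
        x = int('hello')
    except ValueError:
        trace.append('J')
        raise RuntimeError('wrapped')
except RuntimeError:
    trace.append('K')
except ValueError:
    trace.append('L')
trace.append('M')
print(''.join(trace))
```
JKM

RuntimeError raised and caught, original ValueError not re-raised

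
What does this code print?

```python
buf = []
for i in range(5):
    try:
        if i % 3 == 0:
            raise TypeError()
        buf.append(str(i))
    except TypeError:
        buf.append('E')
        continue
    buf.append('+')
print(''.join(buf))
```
E1+2+E4+

continue in except skips rest of loop body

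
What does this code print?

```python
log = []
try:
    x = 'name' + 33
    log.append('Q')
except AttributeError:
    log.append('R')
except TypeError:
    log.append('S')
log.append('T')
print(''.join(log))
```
ST

TypeError is caught by its specific handler, not AttributeError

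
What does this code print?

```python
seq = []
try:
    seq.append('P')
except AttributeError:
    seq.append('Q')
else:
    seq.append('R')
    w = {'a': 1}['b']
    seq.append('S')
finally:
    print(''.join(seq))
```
PR

Try succeeds, else appends 'R', KeyError in else is uncaught, finally prints before exception propagates ('S' never appended)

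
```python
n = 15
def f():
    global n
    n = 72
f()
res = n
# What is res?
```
72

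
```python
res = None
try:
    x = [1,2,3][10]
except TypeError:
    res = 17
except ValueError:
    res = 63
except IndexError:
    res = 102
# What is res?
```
102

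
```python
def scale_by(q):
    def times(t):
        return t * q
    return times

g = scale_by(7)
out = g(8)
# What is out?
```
56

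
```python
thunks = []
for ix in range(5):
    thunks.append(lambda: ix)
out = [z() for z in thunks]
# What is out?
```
[4, 4, 4, 4, 4]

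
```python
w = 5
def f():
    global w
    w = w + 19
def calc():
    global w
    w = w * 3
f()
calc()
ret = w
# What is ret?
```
72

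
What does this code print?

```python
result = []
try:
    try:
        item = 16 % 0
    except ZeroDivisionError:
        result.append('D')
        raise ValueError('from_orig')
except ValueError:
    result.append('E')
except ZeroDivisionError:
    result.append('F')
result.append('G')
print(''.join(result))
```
DEG

ValueError raised and caught, original ZeroDivisionError not re-raised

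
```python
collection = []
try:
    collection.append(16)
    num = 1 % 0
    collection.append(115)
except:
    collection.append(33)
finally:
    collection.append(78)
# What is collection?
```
[16, 33, 78]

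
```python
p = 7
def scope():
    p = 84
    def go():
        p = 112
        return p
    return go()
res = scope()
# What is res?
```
112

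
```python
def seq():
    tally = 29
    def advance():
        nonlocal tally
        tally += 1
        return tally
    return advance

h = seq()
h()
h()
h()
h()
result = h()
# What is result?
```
34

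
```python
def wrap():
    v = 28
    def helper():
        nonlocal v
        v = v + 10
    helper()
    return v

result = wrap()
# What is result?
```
38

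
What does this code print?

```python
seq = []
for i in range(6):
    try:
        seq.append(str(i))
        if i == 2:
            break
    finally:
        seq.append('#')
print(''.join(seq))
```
0#1#2#

finally runs even when breaking out of loop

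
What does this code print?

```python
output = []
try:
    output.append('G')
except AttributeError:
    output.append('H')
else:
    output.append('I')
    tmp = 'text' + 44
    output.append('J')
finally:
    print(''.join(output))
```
GI

Try succeeds, else appends 'I', TypeError in else is uncaught, finally prints before exception propagates ('J' never appended)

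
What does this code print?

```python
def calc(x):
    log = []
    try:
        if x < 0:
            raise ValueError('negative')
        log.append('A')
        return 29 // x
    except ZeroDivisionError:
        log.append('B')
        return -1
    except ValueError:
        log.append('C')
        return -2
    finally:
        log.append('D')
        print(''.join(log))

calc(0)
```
ABD

x=0 causes ZeroDivisionError, caught, finally prints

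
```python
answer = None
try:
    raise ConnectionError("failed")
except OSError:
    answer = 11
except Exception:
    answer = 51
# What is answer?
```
11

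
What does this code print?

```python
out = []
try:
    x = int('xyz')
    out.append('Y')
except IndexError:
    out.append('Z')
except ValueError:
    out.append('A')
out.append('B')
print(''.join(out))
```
AB

ValueError is caught by its specific handler, not IndexError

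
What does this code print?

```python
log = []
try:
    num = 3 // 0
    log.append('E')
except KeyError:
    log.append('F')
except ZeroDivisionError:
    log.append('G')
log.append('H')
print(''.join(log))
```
GH

ZeroDivisionError is caught by its specific handler, not KeyError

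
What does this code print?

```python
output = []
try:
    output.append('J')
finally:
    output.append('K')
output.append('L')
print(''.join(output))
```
JKL

try/finally without except, no exception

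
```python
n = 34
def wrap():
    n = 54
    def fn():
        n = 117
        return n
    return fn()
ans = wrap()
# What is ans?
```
117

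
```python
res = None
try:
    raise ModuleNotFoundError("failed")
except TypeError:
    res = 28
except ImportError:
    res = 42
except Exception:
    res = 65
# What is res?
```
42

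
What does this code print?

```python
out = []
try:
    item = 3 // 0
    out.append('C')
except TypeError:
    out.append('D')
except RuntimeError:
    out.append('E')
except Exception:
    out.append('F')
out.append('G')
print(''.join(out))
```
FG

ZeroDivisionError not specifically caught, falls to Exception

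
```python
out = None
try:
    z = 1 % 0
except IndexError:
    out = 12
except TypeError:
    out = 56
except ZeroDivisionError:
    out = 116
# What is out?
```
116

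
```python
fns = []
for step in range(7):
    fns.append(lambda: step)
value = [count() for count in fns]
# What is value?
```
[6, 6, 6, 6, 6, 6, 6]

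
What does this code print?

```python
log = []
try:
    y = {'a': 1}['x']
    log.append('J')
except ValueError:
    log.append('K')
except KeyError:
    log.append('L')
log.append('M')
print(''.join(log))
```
LM

KeyError is caught by its specific handler, not ValueError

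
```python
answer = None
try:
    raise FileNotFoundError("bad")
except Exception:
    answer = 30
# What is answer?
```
30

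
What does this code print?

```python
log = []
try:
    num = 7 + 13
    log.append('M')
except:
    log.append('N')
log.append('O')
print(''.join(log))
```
MO

No exception, try block completes normally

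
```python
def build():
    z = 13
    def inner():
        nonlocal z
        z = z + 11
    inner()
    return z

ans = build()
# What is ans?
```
24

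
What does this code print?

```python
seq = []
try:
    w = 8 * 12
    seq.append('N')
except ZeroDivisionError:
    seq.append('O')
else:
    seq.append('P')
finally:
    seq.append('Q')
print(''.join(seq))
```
NPQ

else runs before finally when no exception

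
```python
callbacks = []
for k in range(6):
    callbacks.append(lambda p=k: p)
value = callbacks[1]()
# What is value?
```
1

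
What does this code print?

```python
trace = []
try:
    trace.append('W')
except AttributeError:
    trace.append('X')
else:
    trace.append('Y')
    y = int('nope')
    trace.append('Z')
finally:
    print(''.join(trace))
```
WY

Try succeeds, else appends 'Y', ValueError in else is uncaught, finally prints before exception propagates ('Z' never appended)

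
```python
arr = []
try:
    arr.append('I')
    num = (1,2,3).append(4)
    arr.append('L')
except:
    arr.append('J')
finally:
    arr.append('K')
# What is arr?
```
['I', 'J', 'K']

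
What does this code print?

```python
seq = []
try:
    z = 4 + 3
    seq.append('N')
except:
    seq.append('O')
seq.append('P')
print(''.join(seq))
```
NP

No exception, try block completes normally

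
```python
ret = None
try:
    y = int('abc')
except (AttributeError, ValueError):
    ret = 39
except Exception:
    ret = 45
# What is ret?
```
39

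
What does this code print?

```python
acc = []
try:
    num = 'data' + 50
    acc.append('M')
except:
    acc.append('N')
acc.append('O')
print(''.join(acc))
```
NO

Exception raised in try, caught by bare except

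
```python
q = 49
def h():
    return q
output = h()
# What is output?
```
49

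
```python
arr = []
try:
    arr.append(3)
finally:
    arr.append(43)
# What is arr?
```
[3, 43]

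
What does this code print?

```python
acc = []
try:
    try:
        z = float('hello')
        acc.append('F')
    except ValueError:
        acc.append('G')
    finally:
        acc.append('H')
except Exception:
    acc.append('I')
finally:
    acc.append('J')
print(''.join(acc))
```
GHJ

Both finally blocks run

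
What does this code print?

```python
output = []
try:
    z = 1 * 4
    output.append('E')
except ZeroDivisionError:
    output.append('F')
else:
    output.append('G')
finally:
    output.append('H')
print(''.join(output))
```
EGH

else runs before finally when no exception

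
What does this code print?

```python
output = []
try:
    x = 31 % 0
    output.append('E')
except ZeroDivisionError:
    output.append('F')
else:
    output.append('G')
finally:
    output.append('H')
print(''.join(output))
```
FH

Exception: except runs, else skipped, finally runs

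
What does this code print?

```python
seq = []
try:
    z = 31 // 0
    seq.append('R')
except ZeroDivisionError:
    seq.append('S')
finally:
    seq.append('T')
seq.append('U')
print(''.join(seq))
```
STU

finally always runs, even after exception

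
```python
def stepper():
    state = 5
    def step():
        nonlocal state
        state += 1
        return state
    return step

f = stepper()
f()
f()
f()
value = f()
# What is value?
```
9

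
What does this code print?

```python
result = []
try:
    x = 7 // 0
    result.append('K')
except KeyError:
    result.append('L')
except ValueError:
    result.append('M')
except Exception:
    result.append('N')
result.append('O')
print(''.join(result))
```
NO

ZeroDivisionError not specifically caught, falls to Exception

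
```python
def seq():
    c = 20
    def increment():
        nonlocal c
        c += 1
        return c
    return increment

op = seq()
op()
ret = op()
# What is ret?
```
22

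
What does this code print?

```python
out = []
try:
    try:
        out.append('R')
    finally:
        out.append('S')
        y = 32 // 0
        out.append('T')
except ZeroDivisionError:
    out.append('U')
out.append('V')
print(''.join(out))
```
RSUV

Exception in inner finally caught by outer except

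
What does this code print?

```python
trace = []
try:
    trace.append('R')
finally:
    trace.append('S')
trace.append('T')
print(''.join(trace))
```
RST

try/finally without except, no exception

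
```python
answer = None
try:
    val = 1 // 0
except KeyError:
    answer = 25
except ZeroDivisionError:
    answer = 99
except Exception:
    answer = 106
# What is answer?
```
99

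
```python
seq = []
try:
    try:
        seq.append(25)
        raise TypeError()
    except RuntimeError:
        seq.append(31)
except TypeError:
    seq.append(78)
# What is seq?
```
[25, 78]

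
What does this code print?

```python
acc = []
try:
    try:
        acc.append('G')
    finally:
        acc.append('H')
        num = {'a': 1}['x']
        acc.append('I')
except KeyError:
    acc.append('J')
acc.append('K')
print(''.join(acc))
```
GHJK

Exception in inner finally caught by outer except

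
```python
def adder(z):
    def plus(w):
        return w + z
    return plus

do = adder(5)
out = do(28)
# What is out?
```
33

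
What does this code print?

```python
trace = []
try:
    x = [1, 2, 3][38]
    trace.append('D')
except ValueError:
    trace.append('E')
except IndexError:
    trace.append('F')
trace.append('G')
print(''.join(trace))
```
FG

IndexError is caught by its specific handler, not ValueError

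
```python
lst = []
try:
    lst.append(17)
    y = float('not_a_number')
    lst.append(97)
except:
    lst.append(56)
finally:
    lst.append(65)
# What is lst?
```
[17, 56, 65]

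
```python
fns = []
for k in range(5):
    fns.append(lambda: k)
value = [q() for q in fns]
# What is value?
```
[4, 4, 4, 4, 4]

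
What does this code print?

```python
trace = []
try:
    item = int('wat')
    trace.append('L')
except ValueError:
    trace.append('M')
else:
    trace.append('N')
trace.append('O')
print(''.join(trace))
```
MO

else block skipped when exception is caught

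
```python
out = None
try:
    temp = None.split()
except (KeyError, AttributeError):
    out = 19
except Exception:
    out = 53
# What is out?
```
19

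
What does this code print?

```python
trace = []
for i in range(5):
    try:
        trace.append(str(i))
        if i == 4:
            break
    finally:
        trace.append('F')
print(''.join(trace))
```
0F1F2F3F4F

finally runs even when breaking out of loop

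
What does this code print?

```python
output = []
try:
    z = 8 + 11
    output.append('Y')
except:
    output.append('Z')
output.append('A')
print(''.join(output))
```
YA

No exception, try block completes normally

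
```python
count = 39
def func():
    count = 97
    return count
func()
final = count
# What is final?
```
39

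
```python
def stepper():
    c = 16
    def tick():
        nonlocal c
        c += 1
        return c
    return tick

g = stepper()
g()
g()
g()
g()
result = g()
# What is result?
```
21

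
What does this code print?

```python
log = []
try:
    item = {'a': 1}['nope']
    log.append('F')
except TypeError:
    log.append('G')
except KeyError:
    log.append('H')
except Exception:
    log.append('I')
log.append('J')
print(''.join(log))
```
HJ

KeyError matches before generic Exception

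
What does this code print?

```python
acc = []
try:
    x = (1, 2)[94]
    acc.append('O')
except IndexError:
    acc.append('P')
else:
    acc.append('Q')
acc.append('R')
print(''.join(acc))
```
PR

else block skipped when exception is caught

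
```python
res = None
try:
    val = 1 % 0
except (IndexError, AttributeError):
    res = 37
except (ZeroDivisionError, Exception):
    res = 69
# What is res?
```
69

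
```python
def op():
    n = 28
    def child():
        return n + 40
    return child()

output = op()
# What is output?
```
68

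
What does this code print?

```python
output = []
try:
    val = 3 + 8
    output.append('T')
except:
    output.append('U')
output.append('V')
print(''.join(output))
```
TV

No exception, try block completes normally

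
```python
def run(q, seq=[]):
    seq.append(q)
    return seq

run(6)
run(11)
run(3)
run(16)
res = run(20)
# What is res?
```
[6, 11, 3, 16, 20]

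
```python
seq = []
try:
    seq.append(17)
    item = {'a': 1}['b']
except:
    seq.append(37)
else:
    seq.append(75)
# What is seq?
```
[17, 37]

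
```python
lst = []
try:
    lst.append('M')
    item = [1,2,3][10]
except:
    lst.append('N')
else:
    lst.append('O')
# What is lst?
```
['M', 'N']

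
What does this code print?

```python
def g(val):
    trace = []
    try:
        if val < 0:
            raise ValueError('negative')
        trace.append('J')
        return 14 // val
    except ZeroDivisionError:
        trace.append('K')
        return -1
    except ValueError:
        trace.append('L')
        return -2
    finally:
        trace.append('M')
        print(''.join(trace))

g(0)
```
JKM

val=0 causes ZeroDivisionError, caught, finally prints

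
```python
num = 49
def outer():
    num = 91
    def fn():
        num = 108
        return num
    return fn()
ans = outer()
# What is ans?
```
108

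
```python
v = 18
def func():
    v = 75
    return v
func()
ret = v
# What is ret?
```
18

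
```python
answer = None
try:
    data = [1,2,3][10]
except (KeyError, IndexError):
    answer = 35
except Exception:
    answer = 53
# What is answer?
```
35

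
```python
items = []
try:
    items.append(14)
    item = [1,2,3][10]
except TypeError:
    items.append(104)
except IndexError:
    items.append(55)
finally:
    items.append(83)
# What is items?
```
[14, 55, 83]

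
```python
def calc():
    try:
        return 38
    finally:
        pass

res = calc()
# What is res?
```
38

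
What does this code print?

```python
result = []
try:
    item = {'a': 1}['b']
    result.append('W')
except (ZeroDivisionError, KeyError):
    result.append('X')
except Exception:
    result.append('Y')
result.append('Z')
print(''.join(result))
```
XZ

KeyError matches tuple containing it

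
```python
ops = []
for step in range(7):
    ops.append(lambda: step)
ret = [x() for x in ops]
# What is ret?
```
[6, 6, 6, 6, 6, 6, 6]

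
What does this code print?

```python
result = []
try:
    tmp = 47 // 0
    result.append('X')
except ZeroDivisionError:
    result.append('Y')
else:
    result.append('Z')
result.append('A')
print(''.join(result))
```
YA

else block skipped when exception is caught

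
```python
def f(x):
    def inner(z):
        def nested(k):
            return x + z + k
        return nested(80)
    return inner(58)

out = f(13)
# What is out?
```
151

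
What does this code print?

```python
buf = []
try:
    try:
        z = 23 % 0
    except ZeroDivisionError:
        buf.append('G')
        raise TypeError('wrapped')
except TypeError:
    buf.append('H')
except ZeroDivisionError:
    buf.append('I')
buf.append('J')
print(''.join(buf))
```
GHJ

TypeError raised and caught, original ZeroDivisionError not re-raised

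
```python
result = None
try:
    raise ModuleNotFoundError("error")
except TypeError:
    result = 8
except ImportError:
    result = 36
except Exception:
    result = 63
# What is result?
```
36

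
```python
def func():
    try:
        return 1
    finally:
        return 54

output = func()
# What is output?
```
54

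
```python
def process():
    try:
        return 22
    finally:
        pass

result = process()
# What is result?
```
22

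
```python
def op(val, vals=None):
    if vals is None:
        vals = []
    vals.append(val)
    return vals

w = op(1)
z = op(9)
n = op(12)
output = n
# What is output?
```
[12]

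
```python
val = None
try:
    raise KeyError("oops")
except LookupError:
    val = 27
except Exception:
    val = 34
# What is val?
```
27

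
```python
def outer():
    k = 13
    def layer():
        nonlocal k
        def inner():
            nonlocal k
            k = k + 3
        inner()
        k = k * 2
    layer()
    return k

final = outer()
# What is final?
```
32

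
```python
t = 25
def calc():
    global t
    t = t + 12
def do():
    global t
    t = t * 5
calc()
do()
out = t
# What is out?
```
185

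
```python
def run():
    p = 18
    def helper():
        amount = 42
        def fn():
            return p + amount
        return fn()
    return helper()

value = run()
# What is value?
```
60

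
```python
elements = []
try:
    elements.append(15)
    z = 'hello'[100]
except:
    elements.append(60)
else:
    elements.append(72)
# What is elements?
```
[15, 60]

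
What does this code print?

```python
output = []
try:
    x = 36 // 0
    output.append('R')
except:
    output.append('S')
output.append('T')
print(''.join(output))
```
ST

Exception raised in try, caught by bare except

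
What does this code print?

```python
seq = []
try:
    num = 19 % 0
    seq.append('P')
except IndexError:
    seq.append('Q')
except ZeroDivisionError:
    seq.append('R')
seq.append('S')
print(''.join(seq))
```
RS

ZeroDivisionError is caught by its specific handler, not IndexError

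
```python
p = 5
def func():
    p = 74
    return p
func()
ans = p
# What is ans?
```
5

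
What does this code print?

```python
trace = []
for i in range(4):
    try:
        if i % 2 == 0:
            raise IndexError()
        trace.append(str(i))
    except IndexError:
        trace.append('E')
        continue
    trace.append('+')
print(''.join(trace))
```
E1+E3+

continue in except skips rest of loop body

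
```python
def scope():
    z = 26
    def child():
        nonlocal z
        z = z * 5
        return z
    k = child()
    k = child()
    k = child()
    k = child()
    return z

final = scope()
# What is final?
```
16250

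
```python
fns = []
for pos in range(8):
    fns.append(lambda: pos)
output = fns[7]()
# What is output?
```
7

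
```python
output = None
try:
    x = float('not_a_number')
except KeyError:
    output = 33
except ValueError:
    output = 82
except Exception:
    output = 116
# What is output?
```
82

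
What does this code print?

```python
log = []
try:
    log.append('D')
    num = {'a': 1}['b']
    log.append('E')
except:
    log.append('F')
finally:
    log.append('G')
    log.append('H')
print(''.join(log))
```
DFGH

Code before exception runs, then except, then all of finally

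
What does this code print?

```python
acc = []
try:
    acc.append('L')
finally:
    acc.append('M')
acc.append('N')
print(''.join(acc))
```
LMN

try/finally without except, no exception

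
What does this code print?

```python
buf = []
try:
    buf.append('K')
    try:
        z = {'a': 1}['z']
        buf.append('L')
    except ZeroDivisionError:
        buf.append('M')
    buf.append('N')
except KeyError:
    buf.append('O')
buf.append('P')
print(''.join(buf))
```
KOP

Inner handler doesn't match, propagates to outer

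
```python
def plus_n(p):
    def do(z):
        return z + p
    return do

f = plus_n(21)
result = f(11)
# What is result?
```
32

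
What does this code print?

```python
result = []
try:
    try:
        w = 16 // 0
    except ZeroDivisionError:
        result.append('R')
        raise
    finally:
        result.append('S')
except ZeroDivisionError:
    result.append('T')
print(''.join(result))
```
RST

finally runs before re-raised exception propagates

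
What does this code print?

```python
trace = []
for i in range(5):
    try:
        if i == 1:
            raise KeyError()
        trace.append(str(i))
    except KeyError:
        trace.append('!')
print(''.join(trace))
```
0!234

Exception on i=1 caught, loop continues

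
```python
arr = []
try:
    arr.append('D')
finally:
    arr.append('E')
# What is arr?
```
['D', 'E']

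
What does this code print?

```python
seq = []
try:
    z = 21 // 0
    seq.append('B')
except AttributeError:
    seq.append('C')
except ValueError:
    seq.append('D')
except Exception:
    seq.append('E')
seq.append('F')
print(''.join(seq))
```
EF

ZeroDivisionError not specifically caught, falls to Exception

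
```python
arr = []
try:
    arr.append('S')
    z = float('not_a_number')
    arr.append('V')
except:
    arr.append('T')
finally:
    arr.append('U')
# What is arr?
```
['S', 'T', 'U']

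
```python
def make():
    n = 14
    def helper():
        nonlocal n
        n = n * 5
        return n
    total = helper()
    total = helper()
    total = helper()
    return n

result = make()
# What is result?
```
1750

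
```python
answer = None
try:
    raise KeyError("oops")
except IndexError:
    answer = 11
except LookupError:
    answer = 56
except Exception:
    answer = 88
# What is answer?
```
56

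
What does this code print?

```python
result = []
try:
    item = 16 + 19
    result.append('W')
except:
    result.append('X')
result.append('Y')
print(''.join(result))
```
WY

No exception, try block completes normally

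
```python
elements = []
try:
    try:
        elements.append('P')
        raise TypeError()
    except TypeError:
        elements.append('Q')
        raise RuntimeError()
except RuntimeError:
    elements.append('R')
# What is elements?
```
['P', 'Q', 'R']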